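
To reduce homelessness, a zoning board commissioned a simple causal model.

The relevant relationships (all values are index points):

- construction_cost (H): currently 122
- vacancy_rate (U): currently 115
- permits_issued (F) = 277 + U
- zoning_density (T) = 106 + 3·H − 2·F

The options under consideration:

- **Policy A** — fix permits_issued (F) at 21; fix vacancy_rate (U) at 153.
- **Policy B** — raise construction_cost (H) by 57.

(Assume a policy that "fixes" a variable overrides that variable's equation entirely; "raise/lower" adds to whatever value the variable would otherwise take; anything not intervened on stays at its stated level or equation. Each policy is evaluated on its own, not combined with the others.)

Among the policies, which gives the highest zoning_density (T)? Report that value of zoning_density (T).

Policy A (F := 21, U := 153):
  H = 122
  U = 153
  F = 21
  T = 106 + 3·122 − 2·21 = 430
Policy B (H + 57):
  H = 122 + 57 = 179
  U = 115
  F = 277 + 115 = 392
  T = 106 + 3·179 − 2·392 = -141
Comparing — Policy A: T=430, Policy B: T=-141. Highest is 430 (Policy A).

430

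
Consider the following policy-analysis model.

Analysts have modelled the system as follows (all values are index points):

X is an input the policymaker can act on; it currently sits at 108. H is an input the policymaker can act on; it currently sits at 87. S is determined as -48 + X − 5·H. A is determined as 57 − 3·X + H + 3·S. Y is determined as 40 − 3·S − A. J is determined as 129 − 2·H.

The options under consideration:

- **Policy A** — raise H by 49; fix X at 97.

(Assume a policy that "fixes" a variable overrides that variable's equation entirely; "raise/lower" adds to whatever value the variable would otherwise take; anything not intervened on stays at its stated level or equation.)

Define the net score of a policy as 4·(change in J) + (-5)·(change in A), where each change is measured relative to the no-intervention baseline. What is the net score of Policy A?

3038

Baseline:
  X = 108
  H = 87
  S = -48 + 108 − 5·87 = -375
  A = 57 − 3·108 + 87 + 3·(-375) = -1305
  J = 129 − 2·87 = -45
Policy A (H + 49, X := 97):
  X = 97
  H = 87 + 49 = 136
  S = -48 + 97 − 5·136 = -631
  A = 57 − 3·97 + 136 + 3·(-631) = -1991
  J = 129 − 2·136 = -143
ΔJ = -143 − (-45) = -98; ΔA = -1991 − (-1305) = -686
Score = 4·(-98) + (-5)·(-686) = 3038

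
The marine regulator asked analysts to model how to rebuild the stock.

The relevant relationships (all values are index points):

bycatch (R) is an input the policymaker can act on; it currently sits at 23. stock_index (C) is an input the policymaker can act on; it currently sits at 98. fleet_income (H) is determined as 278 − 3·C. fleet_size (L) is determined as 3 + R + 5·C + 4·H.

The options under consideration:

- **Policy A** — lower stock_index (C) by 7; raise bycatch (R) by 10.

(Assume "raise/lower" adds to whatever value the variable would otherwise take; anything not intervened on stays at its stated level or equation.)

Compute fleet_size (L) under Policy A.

Policy A (C − 7, R + 10):
  R = 23 + 10 = 33
  C = 98 − 7 = 91
  H = 278 − 3·91 = 5
  L = 3 + 33 + 5·91 + 4·5 = 511

511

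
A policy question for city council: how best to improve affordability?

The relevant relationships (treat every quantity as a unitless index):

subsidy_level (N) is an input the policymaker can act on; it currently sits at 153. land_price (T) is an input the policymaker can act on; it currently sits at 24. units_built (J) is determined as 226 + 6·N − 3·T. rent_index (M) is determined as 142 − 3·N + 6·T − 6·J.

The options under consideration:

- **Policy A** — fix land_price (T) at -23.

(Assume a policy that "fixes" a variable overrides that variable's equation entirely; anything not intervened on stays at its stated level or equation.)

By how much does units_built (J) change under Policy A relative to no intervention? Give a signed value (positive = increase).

Baseline:
  N = 153
  T = 24
  J = 226 + 6·153 − 3·24 = 1072
Policy A (T := -23):
  N = 153
  T = -23
  J = 226 + 6·153 − 3·(-23) = 1213
Change in J: 1213 − 1072 = 141

141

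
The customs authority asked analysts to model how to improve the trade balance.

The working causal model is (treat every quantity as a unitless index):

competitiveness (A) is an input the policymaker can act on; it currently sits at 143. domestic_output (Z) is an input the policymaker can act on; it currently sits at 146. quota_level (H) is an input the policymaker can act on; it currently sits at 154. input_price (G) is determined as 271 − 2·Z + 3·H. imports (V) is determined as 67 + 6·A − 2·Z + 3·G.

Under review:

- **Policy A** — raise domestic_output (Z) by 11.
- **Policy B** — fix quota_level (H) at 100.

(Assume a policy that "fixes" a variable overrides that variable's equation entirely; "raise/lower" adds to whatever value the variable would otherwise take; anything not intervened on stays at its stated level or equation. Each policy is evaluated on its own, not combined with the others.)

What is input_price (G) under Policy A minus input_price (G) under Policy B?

140

Policy A (Z + 11):
  Z = 146 + 11 = 157
  H = 154
  G = 271 − 2·157 + 3·154 = 419
Policy B (H := 100):
  Z = 146
  H = 100
  G = 271 − 2·146 + 3·100 = 279
G: 419 − 279 = 140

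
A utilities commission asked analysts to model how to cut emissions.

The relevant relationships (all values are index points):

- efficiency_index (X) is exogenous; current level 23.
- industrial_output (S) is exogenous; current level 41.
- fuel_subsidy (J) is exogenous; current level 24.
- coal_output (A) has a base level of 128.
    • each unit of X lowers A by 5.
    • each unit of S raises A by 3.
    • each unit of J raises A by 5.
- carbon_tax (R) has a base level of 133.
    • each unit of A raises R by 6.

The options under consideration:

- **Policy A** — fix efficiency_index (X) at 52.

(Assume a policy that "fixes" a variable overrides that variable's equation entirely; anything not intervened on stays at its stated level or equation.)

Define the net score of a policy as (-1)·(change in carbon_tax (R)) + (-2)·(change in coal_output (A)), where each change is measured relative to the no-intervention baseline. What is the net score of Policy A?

1160

Baseline:
  X = 23
  S = 41
  J = 24
  A = 128 − 5·23 + 3·41 + 5·24 = 256
  R = 133 + 6·256 = 1669
Policy A (X := 52):
  X = 52
  S = 41
  J = 24
  A = 128 − 5·52 + 3·41 + 5·24 = 111
  R = 133 + 6·111 = 799
ΔR = 799 − 1669 = -870; ΔA = 111 − 256 = -145
Score = (-1)·(-870) + (-2)·(-145) = 1160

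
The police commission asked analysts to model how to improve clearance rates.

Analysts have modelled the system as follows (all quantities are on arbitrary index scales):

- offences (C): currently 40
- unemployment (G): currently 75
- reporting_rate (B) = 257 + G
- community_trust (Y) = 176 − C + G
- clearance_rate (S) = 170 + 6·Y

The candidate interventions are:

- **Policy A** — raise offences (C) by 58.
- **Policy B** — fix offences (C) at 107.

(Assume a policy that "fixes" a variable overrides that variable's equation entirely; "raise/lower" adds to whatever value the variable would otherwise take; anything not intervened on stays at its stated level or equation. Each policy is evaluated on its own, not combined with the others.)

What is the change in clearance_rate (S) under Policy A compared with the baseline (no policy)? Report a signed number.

Baseline:
  C = 40
  G = 75
  Y = 176 − 40 + 75 = 211
  S = 170 + 6·211 = 1436
Policy A (C + 58):
  C = 40 + 58 = 98
  G = 75
  Y = 176 − 98 + 75 = 153
  S = 170 + 6·153 = 1088
Change in S: 1088 − 1436 = -348

-348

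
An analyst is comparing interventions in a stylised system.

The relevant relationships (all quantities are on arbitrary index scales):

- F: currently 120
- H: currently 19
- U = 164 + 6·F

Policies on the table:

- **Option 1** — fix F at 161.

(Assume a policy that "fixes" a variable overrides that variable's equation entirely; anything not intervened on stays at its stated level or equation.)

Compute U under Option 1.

Option 1 (F := 161):
  F = 161
  U = 164 + 6·161 = 1130

1130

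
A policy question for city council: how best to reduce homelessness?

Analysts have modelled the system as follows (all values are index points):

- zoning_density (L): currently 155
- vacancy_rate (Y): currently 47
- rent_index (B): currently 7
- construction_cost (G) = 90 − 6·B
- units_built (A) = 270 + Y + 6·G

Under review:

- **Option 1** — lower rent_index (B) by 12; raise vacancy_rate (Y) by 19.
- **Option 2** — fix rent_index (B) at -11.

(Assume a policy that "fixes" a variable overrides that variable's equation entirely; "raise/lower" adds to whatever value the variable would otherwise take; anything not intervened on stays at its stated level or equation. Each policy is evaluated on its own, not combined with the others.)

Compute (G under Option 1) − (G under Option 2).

-36

Option 1 (B − 12, Y + 19):
  B = 7 − 12 = -5
  G = 90 − 6·(-5) = 120
Option 2 (B := -11):
  B = -11
  G = 90 − 6·(-11) = 156
G: 120 − 156 = -36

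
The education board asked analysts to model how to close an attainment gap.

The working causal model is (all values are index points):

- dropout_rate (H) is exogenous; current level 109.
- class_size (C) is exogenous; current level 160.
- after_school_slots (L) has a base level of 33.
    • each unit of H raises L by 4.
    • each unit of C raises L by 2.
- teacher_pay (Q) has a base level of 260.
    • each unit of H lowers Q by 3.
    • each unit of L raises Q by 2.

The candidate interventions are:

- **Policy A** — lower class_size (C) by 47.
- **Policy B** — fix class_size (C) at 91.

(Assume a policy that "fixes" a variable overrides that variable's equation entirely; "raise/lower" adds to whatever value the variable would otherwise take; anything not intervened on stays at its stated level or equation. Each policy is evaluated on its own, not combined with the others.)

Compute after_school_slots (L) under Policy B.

Policy B (C := 91):
  H = 109
  C = 91
  L = 33 + 4·109 + 2·91 = 651

651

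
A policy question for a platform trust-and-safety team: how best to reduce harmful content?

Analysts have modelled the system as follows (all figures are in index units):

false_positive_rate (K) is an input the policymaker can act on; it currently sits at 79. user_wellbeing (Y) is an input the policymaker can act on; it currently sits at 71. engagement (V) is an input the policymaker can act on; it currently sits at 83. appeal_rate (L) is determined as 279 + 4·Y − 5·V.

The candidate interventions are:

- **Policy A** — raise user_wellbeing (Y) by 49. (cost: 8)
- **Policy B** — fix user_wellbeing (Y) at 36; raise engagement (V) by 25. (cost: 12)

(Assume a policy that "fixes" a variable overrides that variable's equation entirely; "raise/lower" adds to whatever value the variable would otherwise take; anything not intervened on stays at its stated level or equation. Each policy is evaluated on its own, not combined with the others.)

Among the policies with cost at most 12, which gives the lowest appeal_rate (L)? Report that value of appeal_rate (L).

-117

Policy A (Y + 49):
  Y = 71 + 49 = 120
  V = 83
  L = 279 + 4·120 − 5·83 = 344
Policy B (Y := 36, V + 25):
  Y = 36
  V = 83 + 25 = 108
  L = 279 + 4·36 − 5·108 = -117
Comparing — Policy A: L=344, Policy B: L=-117. Lowest is -117 (Policy B).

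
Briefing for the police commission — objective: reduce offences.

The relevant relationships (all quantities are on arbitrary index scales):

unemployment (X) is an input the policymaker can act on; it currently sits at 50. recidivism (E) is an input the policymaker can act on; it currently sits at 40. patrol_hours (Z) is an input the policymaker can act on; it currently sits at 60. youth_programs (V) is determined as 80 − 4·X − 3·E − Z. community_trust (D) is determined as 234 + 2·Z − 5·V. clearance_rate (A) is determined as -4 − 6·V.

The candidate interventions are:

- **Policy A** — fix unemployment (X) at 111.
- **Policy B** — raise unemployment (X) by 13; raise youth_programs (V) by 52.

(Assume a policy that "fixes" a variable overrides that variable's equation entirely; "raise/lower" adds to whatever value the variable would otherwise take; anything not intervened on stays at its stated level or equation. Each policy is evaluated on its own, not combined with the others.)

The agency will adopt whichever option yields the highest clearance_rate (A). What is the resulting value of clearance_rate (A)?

Policy A (X := 111):
  X = 111
  E = 40
  Z = 60
  V = 80 − 4·111 − 3·40 − 60 = -544
  A = -4 − 6·(-544) = 3260
Policy B (X + 13, V + 52):
  X = 50 + 13 = 63
  E = 40
  Z = 60
  V = 80 − 4·63 − 3·40 − 60 (+52 from intervention) = -300
  A = -4 − 6·(-300) = 1796
Comparing — Policy A: A=3260, Policy B: A=1796. Highest is 3260 (Policy A).

3260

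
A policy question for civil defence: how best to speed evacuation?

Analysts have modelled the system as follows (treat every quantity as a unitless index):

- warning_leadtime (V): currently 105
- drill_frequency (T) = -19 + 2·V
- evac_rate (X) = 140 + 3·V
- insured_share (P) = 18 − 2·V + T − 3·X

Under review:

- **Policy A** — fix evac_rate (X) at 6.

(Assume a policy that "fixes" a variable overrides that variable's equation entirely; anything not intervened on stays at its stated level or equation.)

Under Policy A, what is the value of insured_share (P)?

-19

Policy A (X := 6):
  V = 105
  T = -19 + 2·105 = 191
  X = 6
  P = 18 − 2·105 + 191 − 3·6 = -19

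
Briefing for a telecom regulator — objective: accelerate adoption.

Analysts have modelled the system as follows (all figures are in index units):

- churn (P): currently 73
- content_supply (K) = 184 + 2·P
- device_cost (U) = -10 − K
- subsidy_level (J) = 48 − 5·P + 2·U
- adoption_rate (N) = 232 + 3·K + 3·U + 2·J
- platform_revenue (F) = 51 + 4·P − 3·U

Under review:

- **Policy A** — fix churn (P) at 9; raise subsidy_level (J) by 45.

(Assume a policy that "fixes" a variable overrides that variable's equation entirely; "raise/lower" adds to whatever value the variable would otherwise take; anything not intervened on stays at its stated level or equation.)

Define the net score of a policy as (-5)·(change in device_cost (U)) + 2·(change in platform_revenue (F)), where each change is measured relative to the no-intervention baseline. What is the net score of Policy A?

Baseline:
  P = 73
  K = 184 + 2·73 = 330
  U = -10 − 330 = -340
  F = 51 + 4·73 − 3·(-340) = 1363
Policy A (P := 9, J + 45):
  P = 9
  K = 184 + 2·9 = 202
  U = -10 − 202 = -212
  F = 51 + 4·9 − 3·(-212) = 723
ΔU = -212 − (-340) = 128; ΔF = 723 − 1363 = -640
Score = (-5)·128 + 2·(-640) = -1920

-1920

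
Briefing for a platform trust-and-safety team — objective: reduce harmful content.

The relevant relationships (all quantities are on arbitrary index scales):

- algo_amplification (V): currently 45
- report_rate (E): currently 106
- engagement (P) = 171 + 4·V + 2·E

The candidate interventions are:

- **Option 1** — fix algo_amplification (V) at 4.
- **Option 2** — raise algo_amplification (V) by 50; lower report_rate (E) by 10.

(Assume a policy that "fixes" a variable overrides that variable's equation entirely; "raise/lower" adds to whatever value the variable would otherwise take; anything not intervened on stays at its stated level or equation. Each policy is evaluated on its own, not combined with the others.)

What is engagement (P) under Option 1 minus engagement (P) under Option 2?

Option 1 (V := 4):
  V = 4
  E = 106
  P = 171 + 4·4 + 2·106 = 399
Option 2 (V + 50, E − 10):
  V = 45 + 50 = 95
  E = 106 − 10 = 96
  P = 171 + 4·95 + 2·96 = 743
P: 399 − 743 = -344

-344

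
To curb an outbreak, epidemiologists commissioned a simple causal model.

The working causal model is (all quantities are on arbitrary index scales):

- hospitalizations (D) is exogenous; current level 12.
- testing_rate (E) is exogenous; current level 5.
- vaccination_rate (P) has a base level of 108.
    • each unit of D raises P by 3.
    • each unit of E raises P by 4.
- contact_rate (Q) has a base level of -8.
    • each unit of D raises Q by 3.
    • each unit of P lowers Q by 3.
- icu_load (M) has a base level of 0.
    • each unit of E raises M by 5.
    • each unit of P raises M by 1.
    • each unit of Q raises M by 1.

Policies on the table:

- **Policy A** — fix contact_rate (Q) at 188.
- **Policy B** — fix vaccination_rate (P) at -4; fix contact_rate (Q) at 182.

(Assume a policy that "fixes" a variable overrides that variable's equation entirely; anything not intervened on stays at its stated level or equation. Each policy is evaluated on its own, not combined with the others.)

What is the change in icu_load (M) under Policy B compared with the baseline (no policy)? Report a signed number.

478

Baseline:
  D = 12
  E = 5
  P = 108 + 3·12 + 4·5 = 164
  Q = -8 + 3·12 − 3·164 = -464
  M = 0 + 5·5 + 164 + (-464) = -275
Policy B (P := -4, Q := 182):
  D = 12
  E = 5
  P = -4
  Q = 182
  M = 0 + 5·5 + (-4) + 182 = 203
Change in M: 203 − (-275) = 478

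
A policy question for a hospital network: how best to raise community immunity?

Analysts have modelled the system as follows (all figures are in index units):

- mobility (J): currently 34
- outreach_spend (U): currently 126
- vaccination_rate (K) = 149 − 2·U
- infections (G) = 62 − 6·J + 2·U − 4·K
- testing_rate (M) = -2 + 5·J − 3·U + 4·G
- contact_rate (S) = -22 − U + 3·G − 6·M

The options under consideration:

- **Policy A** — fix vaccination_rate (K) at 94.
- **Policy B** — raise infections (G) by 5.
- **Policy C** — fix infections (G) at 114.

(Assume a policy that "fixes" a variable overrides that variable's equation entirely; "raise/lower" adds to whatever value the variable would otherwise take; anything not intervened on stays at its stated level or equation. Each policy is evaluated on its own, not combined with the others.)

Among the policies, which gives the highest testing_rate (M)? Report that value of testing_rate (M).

1898

Policy A (K := 94):
  J = 34
  U = 126
  K = 94
  G = 62 − 6·34 + 2·126 − 4·94 = -266
  M = -2 + 5·34 − 3·126 + 4·(-266) = -1274
Policy B (G + 5):
  J = 34
  U = 126
  K = 149 − 2·126 = -103
  G = 62 − 6·34 + 2·126 − 4·(-103) (+5 from intervention) = 527
  M = -2 + 5·34 − 3·126 + 4·527 = 1898
Policy C (G := 114):
  J = 34
  U = 126
  K = 149 − 2·126 = -103
  G = 114
  M = -2 + 5·34 − 3·126 + 4·114 = 246
Comparing — Policy A: M=-1274, Policy B: M=1898, Policy C: M=246. Highest is 1898 (Policy B).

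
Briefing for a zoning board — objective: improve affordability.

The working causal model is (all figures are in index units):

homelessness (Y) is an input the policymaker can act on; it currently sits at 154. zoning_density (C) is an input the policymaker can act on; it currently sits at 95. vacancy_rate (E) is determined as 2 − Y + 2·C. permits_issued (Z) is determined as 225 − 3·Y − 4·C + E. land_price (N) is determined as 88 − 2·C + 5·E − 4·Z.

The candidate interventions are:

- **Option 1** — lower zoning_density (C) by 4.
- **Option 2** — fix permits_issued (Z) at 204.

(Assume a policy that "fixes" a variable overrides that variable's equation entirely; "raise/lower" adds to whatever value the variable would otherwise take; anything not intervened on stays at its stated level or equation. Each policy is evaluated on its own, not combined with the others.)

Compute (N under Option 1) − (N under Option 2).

Option 1 (C − 4):
  Y = 154
  C = 95 − 4 = 91
  E = 2 − 154 + 2·91 = 30
  Z = 225 − 3·154 − 4·91 + 30 = -571
  N = 88 − 2·91 + 5·30 − 4·(-571) = 2340
Option 2 (Z := 204):
  Y = 154
  C = 95
  E = 2 − 154 + 2·95 = 38
  Z = 204
  N = 88 − 2·95 + 5·38 − 4·204 = -728
N: 2340 − (-728) = 3068

3068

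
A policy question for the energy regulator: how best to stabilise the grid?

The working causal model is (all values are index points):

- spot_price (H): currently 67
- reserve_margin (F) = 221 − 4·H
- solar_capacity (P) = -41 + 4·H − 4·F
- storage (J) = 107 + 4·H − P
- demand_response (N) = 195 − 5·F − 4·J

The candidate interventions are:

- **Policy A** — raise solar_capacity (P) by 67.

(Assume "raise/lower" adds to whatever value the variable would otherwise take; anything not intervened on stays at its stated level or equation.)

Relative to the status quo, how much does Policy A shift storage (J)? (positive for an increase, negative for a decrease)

Baseline:
  H = 67
  F = 221 − 4·67 = -47
  P = -41 + 4·67 − 4·(-47) = 415
  J = 107 + 4·67 − 415 = -40
Policy A (P + 67):
  H = 67
  F = 221 − 4·67 = -47
  P = -41 + 4·67 − 4·(-47) (+67 from intervention) = 482
  J = 107 + 4·67 − 482 = -107
Change in J: -107 − (-40) = -67

-67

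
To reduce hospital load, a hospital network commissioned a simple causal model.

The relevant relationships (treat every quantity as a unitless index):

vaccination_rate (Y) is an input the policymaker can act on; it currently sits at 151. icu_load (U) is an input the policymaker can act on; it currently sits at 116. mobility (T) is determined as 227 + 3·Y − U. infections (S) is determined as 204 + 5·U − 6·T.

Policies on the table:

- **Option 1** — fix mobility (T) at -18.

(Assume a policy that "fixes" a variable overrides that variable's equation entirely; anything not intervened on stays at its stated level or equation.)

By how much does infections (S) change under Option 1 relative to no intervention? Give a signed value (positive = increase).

3492

Baseline:
  Y = 151
  U = 116
  T = 227 + 3·151 − 116 = 564
  S = 204 + 5·116 − 6·564 = -2600
Option 1 (T := -18):
  Y = 151
  U = 116
  T = -18
  S = 204 + 5·116 − 6·(-18) = 892
Change in S: 892 − (-2600) = 3492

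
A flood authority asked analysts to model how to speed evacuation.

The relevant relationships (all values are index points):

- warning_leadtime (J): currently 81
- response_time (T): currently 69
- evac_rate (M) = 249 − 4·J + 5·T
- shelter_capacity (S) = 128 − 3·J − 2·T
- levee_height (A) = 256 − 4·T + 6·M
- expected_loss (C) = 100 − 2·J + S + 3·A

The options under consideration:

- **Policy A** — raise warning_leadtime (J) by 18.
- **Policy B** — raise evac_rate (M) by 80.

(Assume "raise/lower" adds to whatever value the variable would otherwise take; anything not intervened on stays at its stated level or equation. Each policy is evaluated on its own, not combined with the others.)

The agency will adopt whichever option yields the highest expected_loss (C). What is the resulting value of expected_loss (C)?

5925

Policy A (J + 18):
  J = 81 + 18 = 99
  T = 69
  M = 249 − 4·99 + 5·69 = 198
  S = 128 − 3·99 − 2·69 = -307
  A = 256 − 4·69 + 6·198 = 1168
  C = 100 − 2·99 + (-307) + 3·1168 = 3099
Policy B (M + 80):
  J = 81
  T = 69
  M = 249 − 4·81 + 5·69 (+80 from intervention) = 350
  S = 128 − 3·81 − 2·69 = -253
  A = 256 − 4·69 + 6·350 = 2080
  C = 100 − 2·81 + (-253) + 3·2080 = 5925
Comparing — Policy A: C=3099, Policy B: C=5925. Highest is 5925 (Policy B).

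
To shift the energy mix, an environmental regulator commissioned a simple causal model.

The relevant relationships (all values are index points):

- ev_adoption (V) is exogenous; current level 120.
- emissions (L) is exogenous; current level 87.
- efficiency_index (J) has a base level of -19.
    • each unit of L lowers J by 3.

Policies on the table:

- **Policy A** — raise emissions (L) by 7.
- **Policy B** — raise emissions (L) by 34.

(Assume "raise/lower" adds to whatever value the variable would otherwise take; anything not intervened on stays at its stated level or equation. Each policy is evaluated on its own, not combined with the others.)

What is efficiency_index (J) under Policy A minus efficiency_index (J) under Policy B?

Policy A (L + 7):
  L = 87 + 7 = 94
  J = -19 − 3·94 = -301
Policy B (L + 34):
  L = 87 + 34 = 121
  J = -19 − 3·121 = -382
J: -301 − (-382) = 81

81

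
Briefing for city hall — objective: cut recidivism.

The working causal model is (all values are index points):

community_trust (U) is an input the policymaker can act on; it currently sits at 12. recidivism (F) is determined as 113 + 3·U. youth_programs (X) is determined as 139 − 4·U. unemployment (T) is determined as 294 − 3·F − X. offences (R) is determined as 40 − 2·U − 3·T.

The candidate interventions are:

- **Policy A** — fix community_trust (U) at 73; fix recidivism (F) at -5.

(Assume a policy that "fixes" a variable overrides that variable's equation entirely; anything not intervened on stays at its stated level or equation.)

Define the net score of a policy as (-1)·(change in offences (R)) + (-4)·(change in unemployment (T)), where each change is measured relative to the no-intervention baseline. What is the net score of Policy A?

-584

Baseline:
  U = 12
  F = 113 + 3·12 = 149
  X = 139 − 4·12 = 91
  T = 294 − 3·149 − 91 = -244
  R = 40 − 2·12 − 3·(-244) = 748
Policy A (U := 73, F := -5):
  U = 73
  F = -5
  X = 139 − 4·73 = -153
  T = 294 − 3·(-5) − (-153) = 462
  R = 40 − 2·73 − 3·462 = -1492
ΔR = -1492 − 748 = -2240; ΔT = 462 − (-244) = 706
Score = (-1)·(-2240) + (-4)·706 = -584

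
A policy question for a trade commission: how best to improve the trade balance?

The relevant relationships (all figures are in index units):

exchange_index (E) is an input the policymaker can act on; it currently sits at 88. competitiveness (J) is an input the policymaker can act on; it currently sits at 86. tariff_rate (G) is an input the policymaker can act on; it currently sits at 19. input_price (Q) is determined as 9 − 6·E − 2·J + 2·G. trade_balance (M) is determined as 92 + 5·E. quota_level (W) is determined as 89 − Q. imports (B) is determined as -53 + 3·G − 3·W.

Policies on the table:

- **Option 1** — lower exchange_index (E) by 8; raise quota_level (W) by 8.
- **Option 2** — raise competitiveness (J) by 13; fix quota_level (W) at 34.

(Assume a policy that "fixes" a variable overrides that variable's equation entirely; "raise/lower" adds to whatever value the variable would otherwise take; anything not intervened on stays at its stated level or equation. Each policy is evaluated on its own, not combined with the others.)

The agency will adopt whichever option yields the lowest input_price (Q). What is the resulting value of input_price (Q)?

Option 1 (E − 8, W + 8):
  E = 88 − 8 = 80
  J = 86
  G = 19
  Q = 9 − 6·80 − 2·86 + 2·19 = -605
Option 2 (J + 13, W := 34):
  E = 88
  J = 86 + 13 = 99
  G = 19
  Q = 9 − 6·88 − 2·99 + 2·19 = -679
Comparing — Option 1: Q=-605, Option 2: Q=-679. Lowest is -679 (Option 2).

-679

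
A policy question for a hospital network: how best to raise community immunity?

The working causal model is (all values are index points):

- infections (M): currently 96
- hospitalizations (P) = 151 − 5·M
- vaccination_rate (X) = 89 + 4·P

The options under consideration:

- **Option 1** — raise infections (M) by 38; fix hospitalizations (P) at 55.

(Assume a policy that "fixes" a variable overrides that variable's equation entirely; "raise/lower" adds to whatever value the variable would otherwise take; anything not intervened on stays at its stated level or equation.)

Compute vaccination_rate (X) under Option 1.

Option 1 (M + 38, P := 55):
  M = 96 + 38 = 134
  P = 55
  X = 89 + 4·55 = 309

309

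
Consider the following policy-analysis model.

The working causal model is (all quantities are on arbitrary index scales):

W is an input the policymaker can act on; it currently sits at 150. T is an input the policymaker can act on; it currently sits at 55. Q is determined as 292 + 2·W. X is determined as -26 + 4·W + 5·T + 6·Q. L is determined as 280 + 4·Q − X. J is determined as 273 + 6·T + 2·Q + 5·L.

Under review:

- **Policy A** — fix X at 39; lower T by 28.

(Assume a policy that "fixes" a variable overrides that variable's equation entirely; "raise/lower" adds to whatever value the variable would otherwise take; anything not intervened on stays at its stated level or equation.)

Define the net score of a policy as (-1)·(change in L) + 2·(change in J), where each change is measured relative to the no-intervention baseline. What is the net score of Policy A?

Baseline:
  W = 150
  T = 55
  Q = 292 + 2·150 = 592
  X = -26 + 4·150 + 5·55 + 6·592 = 4401
  L = 280 + 4·592 − 4401 = -1753
  J = 273 + 6·55 + 2·592 + 5·(-1753) = -6978
Policy A (X := 39, T − 28):
  W = 150
  T = 55 − 28 = 27
  Q = 292 + 2·150 = 592
  X = 39
  L = 280 + 4·592 − 39 = 2609
  J = 273 + 6·27 + 2·592 + 5·2609 = 14664
ΔL = 2609 − (-1753) = 4362; ΔJ = 14664 − (-6978) = 21642
Score = (-1)·4362 + 2·21642 = 38922

38922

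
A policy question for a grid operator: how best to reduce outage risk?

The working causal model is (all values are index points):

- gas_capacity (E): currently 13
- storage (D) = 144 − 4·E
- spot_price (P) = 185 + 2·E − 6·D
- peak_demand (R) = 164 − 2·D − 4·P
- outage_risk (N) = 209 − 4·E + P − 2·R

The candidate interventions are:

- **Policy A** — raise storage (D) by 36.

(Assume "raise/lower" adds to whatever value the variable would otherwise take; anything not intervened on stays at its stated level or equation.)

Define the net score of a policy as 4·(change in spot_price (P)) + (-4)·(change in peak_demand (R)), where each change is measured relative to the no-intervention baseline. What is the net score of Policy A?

-4032

Baseline:
  E = 13
  D = 144 − 4·13 = 92
  P = 185 + 2·13 − 6·92 = -341
  R = 164 − 2·92 − 4·(-341) = 1344
Policy A (D + 36):
  E = 13
  D = 144 − 4·13 (+36 from intervention) = 128
  P = 185 + 2·13 − 6·128 = -557
  R = 164 − 2·128 − 4·(-557) = 2136
ΔP = -557 − (-341) = -216; ΔR = 2136 − 1344 = 792
Score = 4·(-216) + (-4)·792 = -4032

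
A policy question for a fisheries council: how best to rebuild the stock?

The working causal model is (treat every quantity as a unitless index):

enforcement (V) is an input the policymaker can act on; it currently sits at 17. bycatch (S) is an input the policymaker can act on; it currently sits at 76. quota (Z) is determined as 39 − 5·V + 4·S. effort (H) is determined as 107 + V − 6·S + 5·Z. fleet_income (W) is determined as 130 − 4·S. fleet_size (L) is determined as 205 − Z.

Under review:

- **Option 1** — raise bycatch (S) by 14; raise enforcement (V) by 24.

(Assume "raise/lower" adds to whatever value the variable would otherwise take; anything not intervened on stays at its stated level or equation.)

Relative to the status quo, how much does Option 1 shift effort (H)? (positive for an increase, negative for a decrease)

Baseline:
  V = 17
  S = 76
  Z = 39 − 5·17 + 4·76 = 258
  H = 107 + 17 − 6·76 + 5·258 = 958
Option 1 (S + 14, V + 24):
  V = 17 + 24 = 41
  S = 76 + 14 = 90
  Z = 39 − 5·41 + 4·90 = 194
  H = 107 + 41 − 6·90 + 5·194 = 578
Change in H: 578 − 958 = -380

-380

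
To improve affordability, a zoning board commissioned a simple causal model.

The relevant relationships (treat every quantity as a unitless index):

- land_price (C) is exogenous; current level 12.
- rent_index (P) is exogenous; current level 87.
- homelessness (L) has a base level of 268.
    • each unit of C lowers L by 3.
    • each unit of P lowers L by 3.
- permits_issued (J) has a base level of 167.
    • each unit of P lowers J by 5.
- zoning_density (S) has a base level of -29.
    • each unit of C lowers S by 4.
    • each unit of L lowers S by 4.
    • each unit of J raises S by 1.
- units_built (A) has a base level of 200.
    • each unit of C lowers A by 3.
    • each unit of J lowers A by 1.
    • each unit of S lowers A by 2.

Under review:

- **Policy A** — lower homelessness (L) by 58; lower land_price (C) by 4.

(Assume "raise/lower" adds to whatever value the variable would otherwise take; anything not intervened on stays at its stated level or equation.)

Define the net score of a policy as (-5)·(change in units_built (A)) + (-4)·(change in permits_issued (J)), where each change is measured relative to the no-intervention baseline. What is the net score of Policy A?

1940

Baseline:
  C = 12
  P = 87
  L = 268 − 3·12 − 3·87 = -29
  J = 167 − 5·87 = -268
  S = -29 − 4·12 − 4·(-29) + (-268) = -229
  A = 200 − 3·12 − (-268) − 2·(-229) = 890
Policy A (L − 58, C − 4):
  C = 12 − 4 = 8
  P = 87
  L = 268 − 3·8 − 3·87 (−58 from intervention) = -75
  J = 167 − 5·87 = -268
  S = -29 − 4·8 − 4·(-75) + (-268) = -29
  A = 200 − 3·8 − (-268) − 2·(-29) = 502
ΔA = 502 − 890 = -388; ΔJ = -268 − (-268) = 0
Score = (-5)·(-388) + (-4)·0 = 1940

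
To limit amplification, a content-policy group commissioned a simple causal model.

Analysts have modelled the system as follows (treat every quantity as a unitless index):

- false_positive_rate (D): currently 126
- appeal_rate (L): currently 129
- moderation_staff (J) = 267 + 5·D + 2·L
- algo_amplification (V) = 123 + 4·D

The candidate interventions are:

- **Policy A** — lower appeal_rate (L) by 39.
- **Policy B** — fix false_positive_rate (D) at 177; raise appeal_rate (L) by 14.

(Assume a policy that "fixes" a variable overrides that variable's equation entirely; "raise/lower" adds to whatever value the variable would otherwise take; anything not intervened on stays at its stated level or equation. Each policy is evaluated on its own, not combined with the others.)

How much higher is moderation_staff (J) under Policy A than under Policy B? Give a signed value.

Policy A (L − 39):
  D = 126
  L = 129 − 39 = 90
  J = 267 + 5·126 + 2·90 = 1077
Policy B (D := 177, L + 14):
  D = 177
  L = 129 + 14 = 143
  J = 267 + 5·177 + 2·143 = 1438
J: 1077 − 1438 = -361

-361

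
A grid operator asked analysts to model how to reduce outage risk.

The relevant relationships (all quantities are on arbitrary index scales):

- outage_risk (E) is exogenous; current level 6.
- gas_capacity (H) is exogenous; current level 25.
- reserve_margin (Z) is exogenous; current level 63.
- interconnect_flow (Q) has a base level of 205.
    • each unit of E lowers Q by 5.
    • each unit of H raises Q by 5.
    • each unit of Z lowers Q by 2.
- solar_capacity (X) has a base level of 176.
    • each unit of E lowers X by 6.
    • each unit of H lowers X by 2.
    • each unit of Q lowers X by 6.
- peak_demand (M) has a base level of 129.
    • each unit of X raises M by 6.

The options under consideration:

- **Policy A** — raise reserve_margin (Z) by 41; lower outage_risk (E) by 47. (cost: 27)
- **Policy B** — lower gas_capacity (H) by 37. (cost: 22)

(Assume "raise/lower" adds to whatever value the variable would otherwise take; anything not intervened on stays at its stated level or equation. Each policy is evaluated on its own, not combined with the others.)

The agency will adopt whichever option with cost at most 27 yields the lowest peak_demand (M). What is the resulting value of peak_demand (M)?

Policy A (Z + 41, E − 47):
  E = 6 − 47 = -41
  H = 25
  Z = 63 + 41 = 104
  Q = 205 − 5·(-41) + 5·25 − 2·104 = 327
  X = 176 − 6·(-41) − 2·25 − 6·327 = -1590
  M = 129 + 6·(-1590) = -9411
Policy B (H − 37):
  E = 6
  H = 25 − 37 = -12
  Z = 63
  Q = 205 − 5·6 + 5·(-12) − 2·63 = -11
  X = 176 − 6·6 − 2·(-12) − 6·(-11) = 230
  M = 129 + 6·230 = 1509
Comparing — Policy A: M=-9411, Policy B: M=1509. Lowest is -9411 (Policy A).

-9411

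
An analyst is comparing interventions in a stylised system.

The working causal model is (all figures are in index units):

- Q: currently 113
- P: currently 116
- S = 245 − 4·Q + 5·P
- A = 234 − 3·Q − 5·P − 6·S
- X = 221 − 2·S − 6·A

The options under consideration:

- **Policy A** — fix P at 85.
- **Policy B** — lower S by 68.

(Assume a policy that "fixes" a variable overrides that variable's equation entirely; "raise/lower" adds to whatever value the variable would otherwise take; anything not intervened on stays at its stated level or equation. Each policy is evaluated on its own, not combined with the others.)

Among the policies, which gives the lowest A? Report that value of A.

-2515

Policy A (P := 85):
  Q = 113
  P = 85
  S = 245 − 4·113 + 5·85 = 218
  A = 234 − 3·113 − 5·85 − 6·218 = -1838
Policy B (S − 68):
  Q = 113
  P = 116
  S = 245 − 4·113 + 5·116 (−68 from intervention) = 305
  A = 234 − 3·113 − 5·116 − 6·305 = -2515
Comparing — Policy A: A=-1838, Policy B: A=-2515. Lowest is -2515 (Policy B).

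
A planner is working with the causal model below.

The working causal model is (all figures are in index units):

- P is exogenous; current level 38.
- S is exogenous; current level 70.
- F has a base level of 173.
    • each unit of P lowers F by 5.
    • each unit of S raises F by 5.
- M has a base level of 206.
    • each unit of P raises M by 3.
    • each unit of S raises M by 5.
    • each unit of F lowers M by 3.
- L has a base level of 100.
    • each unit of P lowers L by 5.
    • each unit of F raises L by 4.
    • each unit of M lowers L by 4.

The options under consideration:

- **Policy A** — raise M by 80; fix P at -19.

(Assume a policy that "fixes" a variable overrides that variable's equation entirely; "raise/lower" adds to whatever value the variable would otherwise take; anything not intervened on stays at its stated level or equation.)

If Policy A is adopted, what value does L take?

Policy A (M + 80, P := -19):
  P = -19
  S = 70
  F = 173 − 5·(-19) + 5·70 = 618
  M = 206 + 3·(-19) + 5·70 − 3·618 (+80 from intervention) = -1275
  L = 100 − 5·(-19) + 4·618 − 4·(-1275) = 7767

7767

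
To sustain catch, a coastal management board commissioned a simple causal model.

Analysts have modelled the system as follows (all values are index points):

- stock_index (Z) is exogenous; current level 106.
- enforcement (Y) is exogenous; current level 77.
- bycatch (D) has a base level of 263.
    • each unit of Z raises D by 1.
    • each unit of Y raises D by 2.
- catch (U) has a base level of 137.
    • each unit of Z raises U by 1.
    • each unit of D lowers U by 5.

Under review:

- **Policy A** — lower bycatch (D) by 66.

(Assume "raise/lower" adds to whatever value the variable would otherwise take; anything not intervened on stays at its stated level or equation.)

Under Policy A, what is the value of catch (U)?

-2042

Policy A (D − 66):
  Z = 106
  Y = 77
  D = 263 + 106 + 2·77 (−66 from intervention) = 457
  U = 137 + 106 − 5·457 = -2042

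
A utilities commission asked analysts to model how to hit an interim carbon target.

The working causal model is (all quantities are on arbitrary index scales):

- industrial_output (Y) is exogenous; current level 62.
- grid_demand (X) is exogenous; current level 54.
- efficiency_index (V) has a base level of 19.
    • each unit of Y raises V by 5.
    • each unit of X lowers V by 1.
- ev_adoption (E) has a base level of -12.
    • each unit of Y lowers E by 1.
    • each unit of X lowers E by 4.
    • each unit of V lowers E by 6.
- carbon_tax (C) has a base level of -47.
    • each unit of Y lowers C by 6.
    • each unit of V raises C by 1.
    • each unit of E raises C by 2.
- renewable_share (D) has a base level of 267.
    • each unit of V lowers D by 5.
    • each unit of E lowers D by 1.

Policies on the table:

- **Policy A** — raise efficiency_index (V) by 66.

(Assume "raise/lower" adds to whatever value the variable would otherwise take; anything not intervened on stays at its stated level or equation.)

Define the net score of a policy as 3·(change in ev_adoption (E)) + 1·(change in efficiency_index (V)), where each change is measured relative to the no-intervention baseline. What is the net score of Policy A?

-1122

Baseline:
  Y = 62
  X = 54
  V = 19 + 5·62 − 54 = 275
  E = -12 − 62 − 4·54 − 6·275 = -1940
Policy A (V + 66):
  Y = 62
  X = 54
  V = 19 + 5·62 − 54 (+66 from intervention) = 341
  E = -12 − 62 − 4·54 − 6·341 = -2336
ΔE = -2336 − (-1940) = -396; ΔV = 341 − 275 = 66
Score = 3·(-396) + 1·66 = -1122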